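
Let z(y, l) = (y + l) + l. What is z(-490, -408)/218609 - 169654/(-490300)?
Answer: 18223779743/53591996350 ≈ 0.34005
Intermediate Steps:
z(y, l) = y + 2*l (z(y, l) = (l + y) + l = y + 2*l)
z(-490, -408)/218609 - 169654/(-490300) = (-490 + 2*(-408))/218609 - 169654/(-490300) = (-490 - 816)*(1/218609) - 169654*(-1/490300) = -1306*1/218609 + 84827/245150 = -1306/218609 + 84827/245150 = 18223779743/53591996350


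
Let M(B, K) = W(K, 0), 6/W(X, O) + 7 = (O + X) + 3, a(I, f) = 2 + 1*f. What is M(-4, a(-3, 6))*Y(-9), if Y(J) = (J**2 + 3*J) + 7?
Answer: 183/2 ≈ 91.500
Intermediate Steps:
a(I, f) = 2 + f
W(X, O) = 6/(-4 + O + X) (W(X, O) = 6/(-7 + ((O + X) + 3)) = 6/(-7 + (3 + O + X)) = 6/(-4 + O + X))
M(B, K) = 6/(-4 + K) (M(B, K) = 6/(-4 + 0 + K) = 6/(-4 + K))
Y(J) = 7 + J**2 + 3*J
M(-4, a(-3, 6))*Y(-9) = (6/(-4 + (2 + 6)))*(7 + (-9)**2 + 3*(-9)) = (6/(-4 + 8))*(7 + 81 - 27) = (6/4)*61 = (6*(1/4))*61 = (3/2)*61 = 183/2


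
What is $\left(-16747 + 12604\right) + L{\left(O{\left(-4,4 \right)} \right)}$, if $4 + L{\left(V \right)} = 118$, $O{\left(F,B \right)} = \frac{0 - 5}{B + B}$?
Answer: $-4029$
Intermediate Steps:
$O{\left(F,B \right)} = - \frac{5}{2 B}$
$L{\left(V \right)} = 114$ ($L{\left(V \right)} = -4 + 118 = 114$)
$\left(-16747 + 12604\right) + L{\left(O{\left(-4,4 \right)} \right)} = \left(-16747 + 12604\right) + 114 = -4143 + 114 = -4029$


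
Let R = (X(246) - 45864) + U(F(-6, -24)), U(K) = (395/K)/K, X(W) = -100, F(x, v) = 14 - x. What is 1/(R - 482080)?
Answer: -80/42243441 ≈ -1.8938e-6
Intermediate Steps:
U(K) = 395/K**2
R = -3677041/80 (R = (-100 - 45864) + 395/(14 - 1*(-6))**2 = -45964 + 395/(14 + 6)**2 = -45964 + 395/20**2 = -45964 + 395*(1/400) = -45964 + 79/80 = -3677041/80 ≈ -45963.)
1/(R - 482080) = 1/(-3677041/80 - 482080) = 1/(-42243441/80) = -80/42243441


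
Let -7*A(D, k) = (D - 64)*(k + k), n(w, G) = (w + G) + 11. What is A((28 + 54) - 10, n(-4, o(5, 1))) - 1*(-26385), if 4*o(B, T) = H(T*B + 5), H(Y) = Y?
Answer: 184543/7 ≈ 26363.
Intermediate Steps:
o(B, T) = 5/4 + B*T/4 (o(B, T) = (T*B + 5)/4 = (B*T + 5)/4 = (5 + B*T)/4 = 5/4 + B*T/4)
n(w, G) = 11 + G + w (n(w, G) = (G + w) + 11 = 11 + G + w)
A(D, k) = -2*k*(-64 + D)/7 (A(D, k) = -(D - 64)*(k + k)/7 = -(-64 + D)*2*k/7 = -2*k*(-64 + D)/7)
A((28 + 54) - 10, n(-4, o(5, 1))) - 1*(-26385) = 2*(11 + (5/4 + (1/4)*5*1) - 4)*(64 - ((28 + 54) - 10))/7 - 1*(-26385) = 2*(11 + (5/4 + 5/4) - 4)*(64 - (82 - 10))/7 + 26385 = 2*(11 + 5/2 - 4)*(64 - 1*72)/7 + 26385 = (2/7)*(19/2)*(64 - 72) + 26385 = (2/7)*(19/2)*(-8) + 26385 = -152/7 + 26385 = 184543/7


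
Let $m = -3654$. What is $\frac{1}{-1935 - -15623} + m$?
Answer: $- \frac{50015951}{13688} \approx -3654.0$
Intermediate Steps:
$\frac{1}{-1935 - -15623} + m = \frac{1}{-1935 - -15623} - 3654 = \frac{1}{-1935 + 15623} - 3654 = \frac{1}{13688} - 3654 = - \frac{50015951}{13688}$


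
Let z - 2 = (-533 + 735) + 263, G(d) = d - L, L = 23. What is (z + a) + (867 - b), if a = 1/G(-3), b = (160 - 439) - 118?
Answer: 45005/26 ≈ 1731.0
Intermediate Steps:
G(d) = -23 + d (G(d) = d - 1*23 = d - 23 = -23 + d)
b = -397 (b = -279 - 118 = -397)
a = -1/26 (a = 1/(-23 - 3) = 1/(-26) = -1/26 ≈ -0.038462)
z = 467 (z = 2 + ((-533 + 735) + 263) = 2 + (202 + 263) = 2 + 465 = 467)
(z + a) + (867 - b) = (467 - 1/26) + (867 - 1*(-397)) = 12141/26 + (867 + 397) = 12141/26 + 1264 = 45005/26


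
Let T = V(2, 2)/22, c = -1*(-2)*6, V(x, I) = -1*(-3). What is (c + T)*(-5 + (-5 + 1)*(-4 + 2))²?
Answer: 2403/22 ≈ 109.23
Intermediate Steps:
V(x, I) = 3
c = 12 (c = 2*6 = 12)
T = 3/22 ≈ 0.13636
(c + T)*(-5 + (-5 + 1)*(-4 + 2))² = (12 + 3/22)*(-5 + (-5 + 1)*(-4 + 2))² = 267*(-5 - 4*(-2))²/22 = 267*(-5 + 8)²/22 = (267/22)*3² = (267/22)*9 = 2403/22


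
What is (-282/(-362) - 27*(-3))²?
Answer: 219099204/32761 ≈ 6687.8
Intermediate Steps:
(-282/(-362) - 27*(-3))² = (-282*(-1/362) + 81)² = (141/181 + 81)² = (14802/181)² = 219099204/32761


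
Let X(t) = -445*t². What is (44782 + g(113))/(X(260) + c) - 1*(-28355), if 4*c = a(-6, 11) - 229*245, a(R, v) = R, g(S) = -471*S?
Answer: 3413491501169/120384111 ≈ 28355.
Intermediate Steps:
c = -56111/4 (c = (-6 - 229*245)/4 = (-6 - 56105)/4 = (¼)*(-56111) = -56111/4 ≈ -14028.)
(44782 + g(113))/(X(260) + c) - 1*(-28355) = (44782 - 471*113)/(-445*260² - 56111/4) - 1*(-28355) = (44782 - 53223)/(-445*67600 - 56111/4) + 28355 = -8441/(-30082000 - 56111/4) + 28355 = -8441/(-120384111/4) + 28355 = -8441*(-4/120384111) + 28355 = 33764/120384111 + 28355 = 3413491501169/120384111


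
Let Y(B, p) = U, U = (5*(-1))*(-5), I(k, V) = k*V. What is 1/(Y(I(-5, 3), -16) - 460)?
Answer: -1/435 ≈ -0.0022989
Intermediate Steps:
I(k, V) = V*k
U = 25 (U = -5*(-5) = 25)
Y(B, p) = 25
1/(Y(I(-5, 3), -16) - 460) = 1/(25 - 460) = 1/(-435) = -1/435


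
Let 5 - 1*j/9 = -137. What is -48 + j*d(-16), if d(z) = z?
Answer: -20496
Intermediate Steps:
j = 1278 (j = 45 - 9*(-137) = 45 + 1233 = 1278)
-48 + j*d(-16) = -48 + 1278*(-16) = -48 - 20448 = -20496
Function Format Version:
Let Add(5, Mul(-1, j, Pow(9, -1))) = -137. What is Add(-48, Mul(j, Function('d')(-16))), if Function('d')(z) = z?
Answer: -20496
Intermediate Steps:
j = 1278 (j = Add(45, Mul(-9, -137)) = Add(45, 1233) = 1278)
Add(-48, Mul(j, Function('d')(-16))) = Add(-48, Mul(1278, -16)) = Add(-48, -20448) = -20496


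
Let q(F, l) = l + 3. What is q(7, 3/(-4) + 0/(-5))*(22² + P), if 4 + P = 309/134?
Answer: 581661/536 ≈ 1085.2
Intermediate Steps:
P = -227/134 (P = -4 + 309/134 = -227/134 ≈ -1.6940)
q(F, l) = 3 + l
q(7, 3/(-4) + 0/(-5))*(22² + P) = (3 + (3/(-4) + 0/(-5)))*(22² - 227/134) = (3 + (3*(-¼) + 0*(-⅕)))*(484 - 227/134) = (3 + (-¾ + 0))*(64629/134) = (3 - ¾)*(64629/134) = (9/4)*(64629/134) = 581661/536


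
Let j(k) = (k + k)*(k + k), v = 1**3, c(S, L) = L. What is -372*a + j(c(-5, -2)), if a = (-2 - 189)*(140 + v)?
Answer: 10018348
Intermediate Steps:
v = 1
j(k) = 4*k**2 (j(k) = (2*k)*(2*k) = 4*k**2)
a = -26931 (a = (-2 - 189)*(140 + 1) = -191*141 = -26931)
-372*a + j(c(-5, -2)) = -372*(-26931) + 4*(-2)**2 = 10018332 + 4*4 = 10018332 + 16 = 10018348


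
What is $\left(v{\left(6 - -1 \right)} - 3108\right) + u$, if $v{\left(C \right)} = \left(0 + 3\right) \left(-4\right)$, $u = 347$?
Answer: $-2773$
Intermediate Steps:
$v{\left(C \right)} = -12$ ($v{\left(C \right)} = 3 \left(-4\right) = -12$)
$\left(v{\left(6 - -1 \right)} - 3108\right) + u = \left(-12 - 3108\right) + 347 = -3120 + 347 = -2773$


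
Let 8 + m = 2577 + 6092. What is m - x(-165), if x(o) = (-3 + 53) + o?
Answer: 8776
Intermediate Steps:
x(o) = 50 + o
m = 8661 (m = -8 + (2577 + 6092) = -8 + 8669 = 8661)
m - x(-165) = 8661 - (50 - 165) = 8661 - 1*(-115) = 8661 + 115 = 8776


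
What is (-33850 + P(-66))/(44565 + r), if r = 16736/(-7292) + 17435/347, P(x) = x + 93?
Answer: -21395787163/28221304422 ≈ -0.75814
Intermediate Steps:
P(x) = 93 + x
r = 30332157/632581 (r = 16736*(-1/7292) + 17435*(1/347) = -4184/1823 + 17435/347 = 30332157/632581 ≈ 47.950)
(-33850 + P(-66))/(44565 + r) = (-33850 + (93 - 66))/(44565 + 30332157/632581) = (-33850 + 27)/(28221304422/632581) = -33823*632581/28221304422 = -21395787163/28221304422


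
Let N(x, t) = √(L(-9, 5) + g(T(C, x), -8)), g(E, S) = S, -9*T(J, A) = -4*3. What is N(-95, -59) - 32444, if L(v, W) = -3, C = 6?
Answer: -32444 + I*√11 ≈ -32444.0 + 3.3166*I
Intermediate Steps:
T(J, A) = 4/3 (T(J, A) = -(-4)*3/9 = -⅑*(-12) = 4/3)
N(x, t) = I*√11 (N(x, t) = √(-3 - 8) = √(-11) = I*√11)
N(-95, -59) - 32444 = I*√11 - 32444 = -32444 + I*√11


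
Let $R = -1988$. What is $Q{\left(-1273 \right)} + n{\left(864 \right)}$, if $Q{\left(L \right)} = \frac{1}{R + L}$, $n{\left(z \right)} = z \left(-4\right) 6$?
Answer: $- \frac{67620097}{3261} \approx -20736.0$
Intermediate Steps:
$n{\left(z \right)} = - 24 z$ ($n{\left(z \right)} = - 4 z 6 = - 24 z$)
$Q{\left(L \right)} = \frac{1}{-1988 + L}$
$Q{\left(-1273 \right)} + n{\left(864 \right)} = \frac{1}{-1988 - 1273} - 20736 = \frac{1}{-3261} - 20736 = - \frac{1}{3261} - 20736 = - \frac{67620097}{3261}$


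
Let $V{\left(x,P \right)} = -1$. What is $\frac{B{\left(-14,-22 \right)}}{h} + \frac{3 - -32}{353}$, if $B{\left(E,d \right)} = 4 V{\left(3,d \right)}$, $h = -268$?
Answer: $\frac{2698}{23651} \approx 0.11408$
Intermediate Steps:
$B{\left(E,d \right)} = -4$ ($B{\left(E,d \right)} = 4 \left(-1\right) = -4$)
$\frac{B{\left(-14,-22 \right)}}{h} + \frac{3 - -32}{353} = - \frac{4}{-268} + \frac{3 - -32}{353} = \left(-4\right) \left(- \frac{1}{268}\right) + \left(3 + 32\right) \frac{1}{353} = \frac{1}{67} + 35 \cdot \frac{1}{353} = \frac{1}{67} + \frac{35}{353} = \frac{2698}{23651}$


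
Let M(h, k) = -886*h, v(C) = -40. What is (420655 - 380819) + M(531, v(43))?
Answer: -430630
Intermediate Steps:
(420655 - 380819) + M(531, v(43)) = (420655 - 380819) - 886*531 = 39836 - 470466 = -430630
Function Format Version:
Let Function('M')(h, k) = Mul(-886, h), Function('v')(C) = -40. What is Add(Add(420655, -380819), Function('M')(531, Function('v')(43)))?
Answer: -430630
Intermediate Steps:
Add(Add(420655, -380819), Function('M')(531, Function('v')(43))) = Add(Add(420655, -380819), Mul(-886, 531)) = Add(39836, -470466) = -430630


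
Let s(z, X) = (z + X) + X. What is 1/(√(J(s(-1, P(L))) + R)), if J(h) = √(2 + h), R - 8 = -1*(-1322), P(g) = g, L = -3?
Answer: (1330 + I*√5)^(-½) ≈ 0.02742 - 2.31e-5*I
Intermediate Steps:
s(z, X) = z + 2*X (s(z, X) = (X + z) + X = z + 2*X)
R = 1330 (R = 8 - 1*(-1322) = 8 + 1322 = 1330)
1/(√(J(s(-1, P(L))) + R)) = 1/(√(√(2 + (-1 + 2*(-3))) + 1330)) = 1/(√(√(2 + (-1 - 6)) + 1330)) = 1/(√(√(2 - 7) + 1330)) = 1/(√(√(-5) + 1330)) = 1/(√(I*√5 + 1330)) = 1/(√(1330 + I*√5)) = (1330 + I*√5)^(-½)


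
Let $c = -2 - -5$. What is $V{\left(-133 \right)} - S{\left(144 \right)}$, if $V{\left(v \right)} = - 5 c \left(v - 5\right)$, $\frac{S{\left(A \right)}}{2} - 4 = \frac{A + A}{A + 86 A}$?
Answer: $\frac{179390}{87} \approx 2062.0$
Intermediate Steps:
$S{\left(A \right)} = \frac{700}{87}$ ($S{\left(A \right)} = 8 + 2 \frac{A + A}{A + 86 A} = 8 + 2 \frac{2 A}{87 A} = 8 + 2 \cdot 2 A \frac{1}{87 A} = 8 + 2 \cdot \frac{2}{87} = 8 + \frac{4}{87} = \frac{700}{87}$)
$c = 3$ ($c = -2 + 5 = 3$)
$V{\left(v \right)} = 75 - 15 v$ ($V{\left(v \right)} = \left(-5\right) 3 \left(v - 5\right) = - 15 \left(v - 5\right) = - 15 \left(-5 + v\right) = 75 - 15 v$)
$V{\left(-133 \right)} - S{\left(144 \right)} = \left(75 - -1995\right) - \frac{700}{87} = \left(75 + 1995\right) - \frac{700}{87} = 2070 - \frac{700}{87} = \frac{179390}{87}$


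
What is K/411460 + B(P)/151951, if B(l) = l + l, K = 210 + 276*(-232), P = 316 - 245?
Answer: -4819694701/31260879230 ≈ -0.15418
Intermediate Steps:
P = 71
K = -63822 (K = 210 - 64032 = -63822)
B(l) = 2*l
K/411460 + B(P)/151951 = -63822/411460 + (2*71)/151951 = -63822*1/411460 + 142*(1/151951) = -31911/205730 + 142/151951 = -4819694701/31260879230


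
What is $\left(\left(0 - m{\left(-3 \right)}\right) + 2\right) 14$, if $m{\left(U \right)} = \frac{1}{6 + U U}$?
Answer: $\frac{406}{15} \approx 27.067$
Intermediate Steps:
$m{\left(U \right)} = \frac{1}{6 + U^{2}}$
$\left(\left(0 - m{\left(-3 \right)}\right) + 2\right) 14 = \left(\left(0 - \frac{1}{6 + \left(-3\right)^{2}}\right) + 2\right) 14 = \left(\left(0 - \frac{1}{6 + 9}\right) + 2\right) 14 = \left(\left(0 - \frac{1}{15}\right) + 2\right) 14 = \left(- \frac{1}{15} + 2\right) 14 = \frac{29}{15} \cdot 14 = \frac{406}{15}$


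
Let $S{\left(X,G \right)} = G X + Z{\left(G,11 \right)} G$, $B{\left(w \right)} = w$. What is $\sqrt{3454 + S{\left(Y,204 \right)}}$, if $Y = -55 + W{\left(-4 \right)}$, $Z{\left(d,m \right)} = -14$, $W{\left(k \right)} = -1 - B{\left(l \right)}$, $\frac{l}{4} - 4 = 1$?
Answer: $i \sqrt{14906} \approx 122.09 i$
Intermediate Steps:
$l = 20$ ($l = 16 + 4 \cdot 1 = 16 + 4 = 20$)
$W{\left(k \right)} = -21$ ($W{\left(k \right)} = -1 - 20 = -21$)
$Y = -76$ ($Y = -55 - 21 = -76$)
$S{\left(X,G \right)} = - 14 G + G X$ ($S{\left(X,G \right)} = G X - 14 G = - 14 G + G X$)
$\sqrt{3454 + S{\left(Y,204 \right)}} = \sqrt{3454 + 204 \left(-14 - 76\right)} = \sqrt{3454 + 204 \left(-90\right)} = \sqrt{3454 - 18360} = \sqrt{-14906} = i \sqrt{14906}$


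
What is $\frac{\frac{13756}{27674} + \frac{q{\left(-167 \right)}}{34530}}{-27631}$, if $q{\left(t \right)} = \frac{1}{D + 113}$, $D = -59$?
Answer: $- \frac{12824870197}{712900438699140} \approx -1.799 \cdot 10^{-5}$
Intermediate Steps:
$q{\left(t \right)} = \frac{1}{54}$ ($q{\left(t \right)} = \frac{1}{-59 + 113} = \frac{1}{54}$)
$\frac{\frac{13756}{27674} + \frac{q{\left(-167 \right)}}{34530}}{-27631} = \frac{\frac{13756}{27674} + \frac{1}{54 \cdot 34530}}{-27631} = \left(13756 \cdot \frac{1}{27674} + \frac{1}{54} \cdot \frac{1}{34530}\right) \left(- \frac{1}{27631}\right) = \left(\frac{6878}{13837} + \frac{1}{1864620}\right) \left(- \frac{1}{27631}\right) = \frac{12824870197}{25800746940} \left(- \frac{1}{27631}\right) = - \frac{12824870197}{712900438699140}$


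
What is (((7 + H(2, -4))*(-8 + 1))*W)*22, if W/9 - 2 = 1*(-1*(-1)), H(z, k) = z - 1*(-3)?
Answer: -49896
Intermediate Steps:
H(z, k) = 3 + z (H(z, k) = z + 3 = 3 + z)
W = 27 (W = 18 + 9*(1*(-1*(-1))) = 18 + 9*(1*1) = 18 + 9*1 = 18 + 9 = 27)
(((7 + H(2, -4))*(-8 + 1))*W)*22 = (((7 + (3 + 2))*(-8 + 1))*27)*22 = (((7 + 5)*(-7))*27)*22 = ((12*(-7))*27)*22 = -84*27*22 = -2268*22 = -49896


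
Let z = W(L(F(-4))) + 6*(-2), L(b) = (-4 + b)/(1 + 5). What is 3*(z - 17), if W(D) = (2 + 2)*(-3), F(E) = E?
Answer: -123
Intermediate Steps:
L(b) = -⅔ + b/6 (L(b) = (-4 + b)/6 = (-4 + b)*(⅙) = -⅔ + b/6)
W(D) = -12 (W(D) = 4*(-3) = -12)
z = -24 (z = -12 + 6*(-2) = -12 - 12 = -24)
3*(z - 17) = 3*(-24 - 17) = 3*(-41) = -123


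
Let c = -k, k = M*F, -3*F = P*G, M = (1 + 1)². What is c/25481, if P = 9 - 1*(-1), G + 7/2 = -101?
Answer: -4180/76443 ≈ -0.054681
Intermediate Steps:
G = -209/2 (G = -7/2 - 101 = -209/2 ≈ -104.50)
M = 4 (M = 2² = 4)
P = 10 (P = 9 + 1 = 10)
F = 1045/3 (F = -10*(-209)/(3*2) = -⅓*(-1045) = 1045/3 ≈ 348.33)
k = 4180/3 (k = 4*(1045/3) = 4180/3 ≈ 1393.3)
c = -4180/3 (c = -1*4180/3 = -4180/3 ≈ -1393.3)
c/25481 = -4180/3/25481 = -4180/3*1/25481 = -4180/76443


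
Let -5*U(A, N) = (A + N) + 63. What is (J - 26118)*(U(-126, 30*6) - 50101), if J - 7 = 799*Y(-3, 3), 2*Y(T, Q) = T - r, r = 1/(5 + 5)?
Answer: 68543738579/50 ≈ 1.3709e+9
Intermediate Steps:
r = 1/10 ≈ 0.10000
Y(T, Q) = -1/20 + T/2 (Y(T, Q) = (T - 1*1/10)/2 = (T - 1/10)/2 = (-1/10 + T)/2 = -1/20 + T/2)
J = -24629/20 (J = 7 + 799*(-1/20 + (1/2)*(-3)) = 7 + 799*(-1/20 - 3/2) = 7 + 799*(-31/20) = 7 - 24769/20 = -24629/20 ≈ -1231.4)
U(A, N) = -63/5 - A/5 - N/5 (U(A, N) = -((A + N) + 63)/5 = -(63 + A + N)/5 = -63/5 - A/5 - N/5)
(J - 26118)*(U(-126, 30*6) - 50101) = (-24629/20 - 26118)*((-63/5 - 1/5*(-126) - 6*6) - 50101) = -546989*((-63/5 + 126/5 - 1/5*180) - 50101)/20 = -546989*((-63/5 + 126/5 - 36) - 50101)/20 = -546989*(-117/5 - 50101)/20 = -546989/20*(-250622/5) = 68543738579/50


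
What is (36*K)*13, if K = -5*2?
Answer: -4680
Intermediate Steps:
K = -10
(36*K)*13 = (36*(-10))*13 = -360*13 = -4680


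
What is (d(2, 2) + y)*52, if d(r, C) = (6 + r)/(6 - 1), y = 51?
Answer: 13676/5 ≈ 2735.2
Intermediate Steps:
d(r, C) = 6/5 + r/5 (d(r, C) = (6 + r)/5 = (6 + r)*(1/5) = 6/5 + r/5)
(d(2, 2) + y)*52 = ((6/5 + (1/5)*2) + 51)*52 = ((6/5 + 2/5) + 51)*52 = (8/5 + 51)*52 = (263/5)*52 = 13676/5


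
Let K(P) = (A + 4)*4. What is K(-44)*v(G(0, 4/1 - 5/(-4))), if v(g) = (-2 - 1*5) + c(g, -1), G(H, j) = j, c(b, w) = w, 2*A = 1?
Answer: -144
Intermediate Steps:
A = 1/2 (A = (1/2)*1 = 1/2 ≈ 0.50000)
v(g) = -8 (v(g) = (-2 - 1*5) - 1 = (-2 - 5) - 1 = -7 - 1 = -8)
K(P) = 18 (K(P) = (1/2 + 4)*4 = (9/2)*4 = 18)
K(-44)*v(G(0, 4/1 - 5/(-4))) = 18*(-8) = -144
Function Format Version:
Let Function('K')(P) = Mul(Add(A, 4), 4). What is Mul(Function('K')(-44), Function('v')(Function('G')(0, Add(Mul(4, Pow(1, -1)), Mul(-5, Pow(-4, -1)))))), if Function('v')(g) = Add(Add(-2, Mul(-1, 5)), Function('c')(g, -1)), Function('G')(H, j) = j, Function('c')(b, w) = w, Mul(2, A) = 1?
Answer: -144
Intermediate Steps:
A = Rational(1, 2) (A = Mul(Rational(1, 2), 1) = Rational(1, 2) ≈ 0.50000)
Function('v')(g) = -8 (Function('v')(g) = Add(Add(-2, Mul(-1, 5)), -1) = Add(Add(-2, -5), -1) = Add(-7, -1) = -8)
Function('K')(P) = 18 (Function('K')(P) = Mul(Add(Rational(1, 2), 4), 4) = Mul(Rational(9, 2), 4) = 18)
Mul(Function('K')(-44), Function('v')(Function('G')(0, Add(Mul(4, Pow(1, -1)), Mul(-5, Pow(-4, -1)))))) = Mul(18, -8) = -144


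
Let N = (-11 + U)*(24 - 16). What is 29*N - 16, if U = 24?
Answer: 3000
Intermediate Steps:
N = 104 (N = (-11 + 24)*(24 - 16) = 13*8 = 104)
29*N - 16 = 29*104 - 16 = 3016 - 16 = 3000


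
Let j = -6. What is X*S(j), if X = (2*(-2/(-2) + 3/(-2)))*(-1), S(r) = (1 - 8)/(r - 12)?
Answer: 7/18 ≈ 0.38889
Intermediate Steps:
S(r) = -7/(-12 + r)
X = 1 (X = (2*(-2*(-½) + 3*(-½)))*(-1) = (2*(1 - 3/2))*(-1) = (2*(-½))*(-1) = -1*(-1) = 1)
X*S(j) = 1*(-7/(-12 - 6)) = 1*(-7/(-18)) = 1*(-7*(-1/18)) = 1*(7/18) = 7/18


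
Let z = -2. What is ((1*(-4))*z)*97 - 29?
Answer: 747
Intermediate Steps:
((1*(-4))*z)*97 - 29 = ((1*(-4))*(-2))*97 - 29 = -4*(-2)*97 - 29 = 8*97 - 29 = 776 - 29 = 747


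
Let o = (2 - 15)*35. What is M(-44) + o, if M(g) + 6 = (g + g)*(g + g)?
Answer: 7283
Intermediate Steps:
M(g) = -6 + 4*g² (M(g) = -6 + (g + g)*(g + g) = -6 + (2*g)*(2*g) = -6 + 4*g²)
o = -455 (o = -13*35 = -455)
M(-44) + o = (-6 + 4*(-44)²) - 455 = (-6 + 4*1936) - 455 = (-6 + 7744) - 455 = 7738 - 455 = 7283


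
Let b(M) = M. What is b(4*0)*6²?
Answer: 0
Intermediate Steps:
b(4*0)*6² = (4*0)*6² = 0*36 = 0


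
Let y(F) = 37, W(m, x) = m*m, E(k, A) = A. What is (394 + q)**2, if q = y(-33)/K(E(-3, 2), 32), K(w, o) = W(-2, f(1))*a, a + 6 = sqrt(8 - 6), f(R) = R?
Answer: 1423752891/9248 - 987197*sqrt(2)/4624 ≈ 1.5365e+5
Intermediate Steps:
W(m, x) = m**2
a = -6 + sqrt(2) (a = -6 + sqrt(8 - 6) = -6 + sqrt(2) ≈ -4.5858)
K(w, o) = -24 + 4*sqrt(2) (K(w, o) = (-2)**2*(-6 + sqrt(2)) = 4*(-6 + sqrt(2)) = -24 + 4*sqrt(2))
q = 37/(-24 + 4*sqrt(2)) ≈ -2.0171
(394 + q)**2 = (394 + (-111/68 - 37*sqrt(2)/136))**2 = (26681/68 - 37*sqrt(2)/136)**2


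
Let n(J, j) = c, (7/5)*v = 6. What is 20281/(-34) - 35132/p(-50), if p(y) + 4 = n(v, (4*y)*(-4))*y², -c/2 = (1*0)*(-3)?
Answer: 16373/2 ≈ 8186.5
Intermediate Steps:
v = 30/7 (v = (5/7)*6 = 30/7 ≈ 4.2857)
c = 0 (c = -2*1*0*(-3) = -0*(-3) = -2*0 = 0)
n(J, j) = 0
p(y) = -4 (p(y) = -4 + 0*y² = -4 + 0 = -4)
20281/(-34) - 35132/p(-50) = 20281/(-34) - 35132/(-4) = 20281*(-1/34) - 35132*(-¼) = -1193/2 + 8783 = 16373/2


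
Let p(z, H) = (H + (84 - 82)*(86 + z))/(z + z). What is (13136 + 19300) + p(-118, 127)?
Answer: 7654833/236 ≈ 32436.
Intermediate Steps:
p(z, H) = (172 + H + 2*z)/(2*z) (p(z, H) = (H + 2*(86 + z))/((2*z)) = (H + (172 + 2*z))*(1/(2*z)) = (172 + H + 2*z)*(1/(2*z)) = (172 + H + 2*z)/(2*z))
(13136 + 19300) + p(-118, 127) = (13136 + 19300) + (86 - 118 + (½)*127)/(-118) = 32436 - (86 - 118 + 127/2)/118 = 32436 - 1/118*63/2 = 32436 - 63/236 = 7654833/236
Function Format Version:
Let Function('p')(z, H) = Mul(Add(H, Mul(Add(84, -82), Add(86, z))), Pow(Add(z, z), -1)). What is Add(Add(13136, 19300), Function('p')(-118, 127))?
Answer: Rational(7654833, 236) ≈ 32436.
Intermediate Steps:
Function('p')(z, H) = Mul(Rational(1, 2), Pow(z, -1), Add(172, H, Mul(2, z))) (Function('p')(z, H) = Mul(Add(H, Mul(2, Add(86, z))), Pow(Mul(2, z), -1)) = Mul(Add(H, Add(172, Mul(2, z))), Mul(Rational(1, 2), Pow(z, -1))) = Mul(Add(172, H, Mul(2, z)), Mul(Rational(1, 2), Pow(z, -1))) = Mul(Rational(1, 2), Pow(z, -1), Add(172, H, Mul(2, z))))
Add(Add(13136, 19300), Function('p')(-118, 127)) = Add(Add(13136, 19300), Mul(Pow(-118, -1), Add(86, -118, Mul(Rational(1, 2), 127)))) = Add(32436, Mul(Rational(-1, 118), Add(86, -118, Rational(127, 2)))) = Add(32436, Mul(Rational(-1, 118), Rational(63, 2))) = Add(32436, Rational(-63, 236)) = Rational(7654833, 236)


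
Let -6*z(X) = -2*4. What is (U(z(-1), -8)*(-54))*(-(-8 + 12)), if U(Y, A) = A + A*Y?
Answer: -4032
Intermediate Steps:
z(X) = 4/3 (z(X) = -(-1)*4/3 = -1/6*(-8) = 4/3)
(U(z(-1), -8)*(-54))*(-(-8 + 12)) = (-8*(1 + 4/3)*(-54))*(-(-8 + 12)) = (-8*7/3*(-54))*(-1*4) = -56/3*(-54)*(-4) = 1008*(-4) = -4032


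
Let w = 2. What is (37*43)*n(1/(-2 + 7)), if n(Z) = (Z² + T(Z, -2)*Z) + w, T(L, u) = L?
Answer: 82732/25 ≈ 3309.3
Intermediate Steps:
n(Z) = 2 + 2*Z² (n(Z) = (Z² + Z*Z) + 2 = (Z² + Z²) + 2 = 2*Z² + 2 = 2 + 2*Z²)
(37*43)*n(1/(-2 + 7)) = (37*43)*(2 + 2*(1/(-2 + 7))²) = 1591*(2 + 2*(1/5)²) = 1591*(2 + 2*(⅕)²) = 1591*(2 + 2*(1/25)) = 1591*(2 + 2/25) = 1591*(52/25) = 82732/25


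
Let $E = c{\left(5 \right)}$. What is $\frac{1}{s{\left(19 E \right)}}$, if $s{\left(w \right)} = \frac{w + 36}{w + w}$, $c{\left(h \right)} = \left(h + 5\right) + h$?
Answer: $\frac{190}{107} \approx 1.7757$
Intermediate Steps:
$c{\left(h \right)} = 5 + 2 h$ ($c{\left(h \right)} = \left(5 + h\right) + h = 5 + 2 h$)
$E = 15$ ($E = 5 + 2 \cdot 5 = 5 + 10 = 15$)
$s{\left(w \right)} = \frac{36 + w}{2 w}$
$\frac{1}{s{\left(19 E \right)}} = \frac{1}{\frac{1}{2} \frac{1}{19 \cdot 15} \left(36 + 19 \cdot 15\right)} = \frac{1}{\frac{1}{2} \cdot \frac{1}{285} \left(36 + 285\right)} = \frac{1}{\frac{1}{2} \cdot \frac{1}{285} \cdot 321} = \frac{1}{\frac{107}{190}} = \frac{190}{107}$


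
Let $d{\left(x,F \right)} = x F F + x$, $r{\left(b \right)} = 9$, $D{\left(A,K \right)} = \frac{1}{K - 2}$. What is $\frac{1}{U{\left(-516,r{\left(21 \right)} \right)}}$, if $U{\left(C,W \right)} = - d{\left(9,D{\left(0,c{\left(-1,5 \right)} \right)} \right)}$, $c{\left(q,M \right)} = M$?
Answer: $- \frac{1}{10} \approx -0.1$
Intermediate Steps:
$D{\left(A,K \right)} = \frac{1}{-2 + K}$
$d{\left(x,F \right)} = x + x F^{2}$ ($d{\left(x,F \right)} = F x F + x = x F^{2} + x = x + x F^{2}$)
$U{\left(C,W \right)} = -10$ ($U{\left(C,W \right)} = - 9 \left(1 + \left(\frac{1}{-2 + 5}\right)^{2}\right) = - 9 \left(1 + \left(\frac{1}{3}\right)^{2}\right) = - 9 \left(1 + \frac{1}{9}\right) = - \frac{9 \cdot 10}{9} = \left(-1\right) 10 = -10$)
$\frac{1}{U{\left(-516,r{\left(21 \right)} \right)}} = \frac{1}{-10} = - \frac{1}{10}$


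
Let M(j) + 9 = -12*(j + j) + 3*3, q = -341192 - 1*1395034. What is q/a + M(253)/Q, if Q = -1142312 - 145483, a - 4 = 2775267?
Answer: -739683905386/1191326705815 ≈ -0.62089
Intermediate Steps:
q = -1736226 (q = -341192 - 1395034 = -1736226)
a = 2775271 (a = 4 + 2775267 = 2775271)
Q = -1287795
M(j) = -24*j (M(j) = -9 + (-12*(j + j) + 3*3) = -9 + (-24*j + 9) = -9 + (9 - 24*j) = -24*j)
q/a + M(253)/Q = -1736226/2775271 - 24*253/(-1287795) = -1736226*1/2775271 - 6072*(-1/1287795) = -1736226/2775271 + 2024/429265 = -739683905386/1191326705815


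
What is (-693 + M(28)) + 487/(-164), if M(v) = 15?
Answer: -111679/164 ≈ -680.97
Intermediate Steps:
(-693 + M(28)) + 487/(-164) = (-693 + 15) + 487/(-164) = -678 + 487*(-1/164) = -678 - 487/164 = -111679/164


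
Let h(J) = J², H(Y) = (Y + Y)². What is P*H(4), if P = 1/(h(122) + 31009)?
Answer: 64/45893 ≈ 0.0013945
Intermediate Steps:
H(Y) = 4*Y² (H(Y) = (2*Y)² = 4*Y²)
P = 1/45893 (P = 1/(122² + 31009) = 1/(14884 + 31009) = 1/45893 ≈ 2.1790e-5)
P*H(4) = (4*4²)/45893 = (4*16)/45893 = (1/45893)*64 = 64/45893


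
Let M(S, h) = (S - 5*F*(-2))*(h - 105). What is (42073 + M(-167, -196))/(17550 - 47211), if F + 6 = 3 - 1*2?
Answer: -107390/29661 ≈ -3.6206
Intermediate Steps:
F = -5 (F = -6 + (3 - 1*2) = -6 + (3 - 2) = -6 + 1 = -5)
M(S, h) = (-105 + h)*(-50 + S) (M(S, h) = (S - 5*(-5)*(-2))*(h - 105) = (S + 25*(-2))*(-105 + h) = (S - 50)*(-105 + h) = (-50 + S)*(-105 + h) = (-105 + h)*(-50 + S))
(42073 + M(-167, -196))/(17550 - 47211) = (42073 + (5250 - 105*(-167) - 50*(-196) - 167*(-196)))/(17550 - 47211) = (42073 + (5250 + 17535 + 9800 + 32732))/(-29661) = (42073 + 65317)*(-1/29661) = 107390*(-1/29661) = -107390/29661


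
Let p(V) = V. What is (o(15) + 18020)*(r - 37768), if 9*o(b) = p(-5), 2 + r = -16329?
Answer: -974833925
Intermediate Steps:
r = -16331 (r = -2 - 16329 = -16331)
o(b) = -5/9 (o(b) = (1/9)*(-5) = -5/9)
(o(15) + 18020)*(r - 37768) = (-5/9 + 18020)*(-16331 - 37768) = (162175/9)*(-54099) = -974833925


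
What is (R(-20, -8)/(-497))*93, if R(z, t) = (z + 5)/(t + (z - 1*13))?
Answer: -1395/20377 ≈ -0.068460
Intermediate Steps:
R(z, t) = (5 + z)/(-13 + t + z) (R(z, t) = (5 + z)/(t + (z - 13)) = (5 + z)/(t + (-13 + z)) = (5 + z)/(-13 + t + z))
(R(-20, -8)/(-497))*93 = (((5 - 20)/(-13 - 8 - 20))/(-497))*93 = ((-15/(-41))*(-1/497))*93 = (-1/41*(-15)*(-1/497))*93 = ((15/41)*(-1/497))*93 = -15/20377*93 = -1395/20377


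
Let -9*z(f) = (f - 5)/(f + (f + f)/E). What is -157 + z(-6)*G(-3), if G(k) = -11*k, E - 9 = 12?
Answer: -22513/138 ≈ -163.14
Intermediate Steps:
E = 21 (E = 9 + 12 = 21)
z(f) = -7*(-5 + f)/(69*f) (z(f) = -(f - 5)/(9*(f + (f + f)/21)) = -(-5 + f)/(9*(f + (2*f)*(1/21))) = -(-5 + f)/(9*(f + 2*f/21)) = -(-5 + f)/(9*(23*f/21)) = -(-5 + f)*21/(23*f)/9 = -7*(-5 + f)/(69*f))
-157 + z(-6)*G(-3) = -157 + ((7/69)*(5 - 1*(-6))/(-6))*(-11*(-3)) = -157 + ((7/69)*(-⅙)*(5 + 6))*33 = -157 + ((7/69)*(-⅙)*11)*33 = -157 - 77/414*33 = -157 - 847/138 = -22513/138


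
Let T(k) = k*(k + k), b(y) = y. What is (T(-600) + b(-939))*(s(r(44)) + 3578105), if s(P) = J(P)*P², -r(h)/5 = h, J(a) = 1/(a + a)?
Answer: 2572796662695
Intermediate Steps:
J(a) = 1/(2*a)
r(h) = -5*h
s(P) = P/2 (s(P) = (1/(2*P))*P² = P/2)
T(k) = 2*k² (T(k) = k*(2*k) = 2*k²)
(T(-600) + b(-939))*(s(r(44)) + 3578105) = (2*(-600)² - 939)*((-5*44)/2 + 3578105) = (2*360000 - 939)*((½)*(-220) + 3578105) = (720000 - 939)*(-110 + 3578105) = 719061*3577995 = 2572796662695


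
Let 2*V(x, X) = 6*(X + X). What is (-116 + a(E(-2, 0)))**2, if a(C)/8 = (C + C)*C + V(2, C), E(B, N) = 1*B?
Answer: 21904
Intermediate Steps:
V(x, X) = 6*X (V(x, X) = (6*(X + X))/2 = (6*(2*X))/2 = (12*X)/2 = 6*X)
E(B, N) = B
a(C) = 16*C**2 + 48*C (a(C) = 8*((C + C)*C + 6*C) = 8*((2*C)*C + 6*C) = 8*(2*C**2 + 6*C) = 16*C**2 + 48*C)
(-116 + a(E(-2, 0)))**2 = (-116 + 16*(-2)*(3 - 2))**2 = (-116 + 16*(-2)*1)**2 = (-116 - 32)**2 = (-148)**2 = 21904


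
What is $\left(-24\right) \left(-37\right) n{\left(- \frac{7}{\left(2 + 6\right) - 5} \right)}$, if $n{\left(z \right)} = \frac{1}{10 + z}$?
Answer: $\frac{2664}{23} \approx 115.83$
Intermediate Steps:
$\left(-24\right) \left(-37\right) n{\left(- \frac{7}{\left(2 + 6\right) - 5} \right)} = \frac{\left(-24\right) \left(-37\right)}{10 - \frac{7}{\left(2 + 6\right) - 5}} = \frac{888}{10 - \frac{7}{8 - 5}} = \frac{888}{10 - \frac{7}{3}} = \frac{888}{\frac{23}{3}} = 888 \cdot \frac{3}{23} = \frac{2664}{23}$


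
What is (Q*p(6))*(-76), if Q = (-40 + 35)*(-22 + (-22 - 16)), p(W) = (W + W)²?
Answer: -3283200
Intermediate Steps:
p(W) = 4*W² (p(W) = (2*W)² = 4*W²)
Q = 300 (Q = -5*(-22 - 38) = -5*(-60) = 300)
(Q*p(6))*(-76) = (300*(4*6²))*(-76) = (300*(4*36))*(-76) = (300*144)*(-76) = 43200*(-76) = -3283200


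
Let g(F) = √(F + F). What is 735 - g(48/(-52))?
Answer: 735 - 2*I*√78/13 ≈ 735.0 - 1.3587*I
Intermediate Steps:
g(F) = √2*√F (g(F) = √(2*F) = √2*√F)
735 - g(48/(-52)) = 735 - √2*√(48/(-52)) = 735 - √2*√(48*(-1/52)) = 735 - √2*√(-12/13) = 735 - √2*2*I*√39/13 = 735 - 2*I*√78/13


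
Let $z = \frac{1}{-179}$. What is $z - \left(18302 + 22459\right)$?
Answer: $- \frac{7296220}{179} \approx -40761.0$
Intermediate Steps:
$z = - \frac{1}{179} \approx -0.0055866$
$z - \left(18302 + 22459\right) = - \frac{1}{179} - \left(18302 + 22459\right) = - \frac{1}{179} - 40761 = - \frac{7296220}{179}$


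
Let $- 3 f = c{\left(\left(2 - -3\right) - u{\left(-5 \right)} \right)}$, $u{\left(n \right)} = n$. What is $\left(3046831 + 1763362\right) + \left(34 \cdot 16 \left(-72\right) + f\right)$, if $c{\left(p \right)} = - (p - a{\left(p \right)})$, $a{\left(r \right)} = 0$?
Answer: $\frac{14313085}{3} \approx 4.771 \cdot 10^{6}$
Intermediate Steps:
$c{\left(p \right)} = - p$ ($c{\left(p \right)} = - (p - 0) = - (p + 0) = - p$)
$f = \frac{10}{3}$ ($f = - \frac{\left(-1\right) \left(\left(2 - -3\right) - -5\right)}{3} = - \frac{\left(-1\right) \left(\left(2 + 3\right) + 5\right)}{3} = - \frac{\left(-1\right) \left(5 + 5\right)}{3} = - \frac{\left(-1\right) 10}{3} = \left(- \frac{1}{3}\right) \left(-10\right) = \frac{10}{3} \approx 3.3333$)
$\left(3046831 + 1763362\right) + \left(34 \cdot 16 \left(-72\right) + f\right) = \left(3046831 + 1763362\right) + \left(34 \cdot 16 \left(-72\right) + \frac{10}{3}\right) = 4810193 + \left(544 \left(-72\right) + \frac{10}{3}\right) = 4810193 + \left(-39168 + \frac{10}{3}\right) = 4810193 - \frac{117494}{3} = \frac{14313085}{3}$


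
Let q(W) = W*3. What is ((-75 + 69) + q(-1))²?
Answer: 81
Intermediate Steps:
q(W) = 3*W
((-75 + 69) + q(-1))² = ((-75 + 69) + 3*(-1))² = (-6 - 3)² = (-9)² = 81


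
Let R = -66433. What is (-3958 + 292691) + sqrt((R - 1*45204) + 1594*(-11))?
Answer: 288733 + I*sqrt(129171) ≈ 2.8873e+5 + 359.4*I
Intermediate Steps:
(-3958 + 292691) + sqrt((R - 1*45204) + 1594*(-11)) = (-3958 + 292691) + sqrt((-66433 - 1*45204) + 1594*(-11)) = 288733 + sqrt((-66433 - 45204) - 17534) = 288733 + sqrt(-111637 - 17534) = 288733 + sqrt(-129171) = 288733 + I*sqrt(129171)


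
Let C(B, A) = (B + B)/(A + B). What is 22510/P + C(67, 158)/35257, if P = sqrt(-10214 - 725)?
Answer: 134/7932825 - 22510*I*sqrt(10939)/10939 ≈ 1.6892e-5 - 215.22*I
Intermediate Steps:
C(B, A) = 2*B/(A + B) (C(B, A) = (2*B)/(A + B) = 2*B/(A + B))
P = I*sqrt(10939) (P = sqrt(-10939) = I*sqrt(10939) ≈ 104.59*I)
22510/P + C(67, 158)/35257 = 22510/((I*sqrt(10939))) + (2*67/(158 + 67))/35257 = 22510*(-I*sqrt(10939)/10939) + (2*67/225)*(1/35257) = -22510*I*sqrt(10939)/10939 + (2*67*(1/225))*(1/35257) = -22510*I*sqrt(10939)/10939 + (134/225)*(1/35257) = -22510*I*sqrt(10939)/10939 + 134/7932825 = 134/7932825 - 22510*I*sqrt(10939)/10939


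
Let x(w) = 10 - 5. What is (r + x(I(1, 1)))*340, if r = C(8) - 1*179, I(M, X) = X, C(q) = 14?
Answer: -54400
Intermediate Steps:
x(w) = 5
r = -165 (r = 14 - 1*179 = 14 - 179 = -165)
(r + x(I(1, 1)))*340 = (-165 + 5)*340 = -160*340 = -54400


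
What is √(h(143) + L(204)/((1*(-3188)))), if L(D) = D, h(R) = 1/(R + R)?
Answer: I*√3143092238/227942 ≈ 0.24595*I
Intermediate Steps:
h(R) = 1/(2*R)
√(h(143) + L(204)/((1*(-3188)))) = √((½)/143 + 204/((1*(-3188)))) = √((½)*(1/143) + 204/(-3188)) = √(1/286 + 204*(-1/3188)) = √(1/286 - 51/797) = √(-13789/227942) = I*√3143092238/227942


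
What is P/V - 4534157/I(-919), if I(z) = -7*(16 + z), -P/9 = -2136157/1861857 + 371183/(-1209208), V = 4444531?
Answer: -341794240693545119749/476490206292716616 ≈ -717.32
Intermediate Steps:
P = 3274147800487/250152486584 (P = -9*(-2136157/1861857 + 371183/(-1209208)) = -9*(-2136157*1/1861857 + 371183*(-1/1209208)) = -9*(-2136157/1861857 - 371183/1209208) = -9*(-3274147800487/2251372379256) = 3274147800487/250152486584 ≈ 13.089)
I(z) = -112 - 7*z
P/V - 4534157/I(-919) = (3274147800487/250152486584)/4444531 - 4534157/(-112 - 7*(-919)) = (3274147800487/250152486584)*(1/4444531) - 4534157/(-112 + 6433) = 3274147800487/1111810481349672104 - 4534157/6321 = -341794240693545119749/476490206292716616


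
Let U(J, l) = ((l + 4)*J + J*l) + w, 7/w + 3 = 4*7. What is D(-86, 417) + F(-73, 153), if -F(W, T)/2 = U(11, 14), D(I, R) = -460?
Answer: -29114/25 ≈ -1164.6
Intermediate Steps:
w = 7/25 (w = 7/(-3 + 4*7) = 7/(-3 + 28) = 7/25 ≈ 0.28000)
U(J, l) = 7/25 + J*l + J*(4 + l) (U(J, l) = ((l + 4)*J + J*l) + 7/25 = ((4 + l)*J + J*l) + 7/25 = (J*(4 + l) + J*l) + 7/25 = (J*l + J*(4 + l)) + 7/25 = 7/25 + J*l + J*(4 + l))
F(W, T) = -17614/25 (F(W, T) = -2*(7/25 + 4*11 + 2*11*14) = -2*(7/25 + 44 + 308) = -2*8807/25 = -17614/25)
D(-86, 417) + F(-73, 153) = -460 - 17614/25 = -29114/25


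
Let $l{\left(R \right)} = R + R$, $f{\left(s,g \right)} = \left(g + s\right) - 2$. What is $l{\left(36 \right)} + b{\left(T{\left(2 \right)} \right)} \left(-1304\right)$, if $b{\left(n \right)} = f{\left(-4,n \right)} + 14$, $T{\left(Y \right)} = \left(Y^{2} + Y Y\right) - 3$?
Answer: $-16880$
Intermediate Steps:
$T{\left(Y \right)} = -3 + 2 Y^{2}$ ($T{\left(Y \right)} = \left(Y^{2} + Y^{2}\right) - 3 = 2 Y^{2} - 3 = -3 + 2 Y^{2}$)
$f{\left(s,g \right)} = -2 + g + s$
$l{\left(R \right)} = 2 R$
$b{\left(n \right)} = 8 + n$ ($b{\left(n \right)} = \left(-2 + n - 4\right) + 14 = \left(-6 + n\right) + 14 = 8 + n$)
$l{\left(36 \right)} + b{\left(T{\left(2 \right)} \right)} \left(-1304\right) = 2 \cdot 36 + \left(8 - \left(3 - 2 \cdot 2^{2}\right)\right) \left(-1304\right) = 72 + \left(8 + \left(-3 + 2 \cdot 4\right)\right) \left(-1304\right) = 72 + \left(8 + \left(-3 + 8\right)\right) \left(-1304\right) = 72 + \left(8 + 5\right) \left(-1304\right) = 72 + 13 \left(-1304\right) = 72 - 16952 = -16880$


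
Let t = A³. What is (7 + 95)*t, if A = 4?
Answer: 6528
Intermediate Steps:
t = 64 (t = 4³ = 64)
(7 + 95)*t = (7 + 95)*64 = 102*64 = 6528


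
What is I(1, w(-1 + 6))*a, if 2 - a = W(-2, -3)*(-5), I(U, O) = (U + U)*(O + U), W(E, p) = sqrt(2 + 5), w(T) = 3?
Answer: 16 + 40*sqrt(7) ≈ 121.83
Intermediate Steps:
W(E, p) = sqrt(7)
I(U, O) = 2*U*(O + U) (I(U, O) = (2*U)*(O + U) = 2*U*(O + U))
a = 2 + 5*sqrt(7) (a = 2 - sqrt(7)*(-5) = 2 - (-5)*sqrt(7) = 2 + 5*sqrt(7) ≈ 15.229)
I(1, w(-1 + 6))*a = (2*1*(3 + 1))*(2 + 5*sqrt(7)) = (2*1*4)*(2 + 5*sqrt(7)) = 8*(2 + 5*sqrt(7)) = 16 + 40*sqrt(7)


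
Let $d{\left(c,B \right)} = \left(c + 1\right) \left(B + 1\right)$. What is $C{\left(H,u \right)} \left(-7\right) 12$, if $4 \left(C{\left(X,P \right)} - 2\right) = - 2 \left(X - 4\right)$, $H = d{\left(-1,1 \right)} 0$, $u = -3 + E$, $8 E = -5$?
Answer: $-336$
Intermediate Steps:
$d{\left(c,B \right)} = \left(1 + B\right) \left(1 + c\right)$ ($d{\left(c,B \right)} = \left(1 + c\right) \left(1 + B\right) = \left(1 + B\right) \left(1 + c\right)$)
$E = - \frac{5}{8}$ ($E = \frac{1}{8} \left(-5\right) = - \frac{5}{8} \approx -0.625$)
$u = - \frac{29}{8}$ ($u = -3 - \frac{5}{8} = - \frac{29}{8} \approx -3.625$)
$H = 0$ ($H = \left(1 + 1 - 1 + 1 \left(-1\right)\right) 0 = \left(1 + 1 - 1 - 1\right) 0 = 0 \cdot 0 = 0$)
$C{\left(X,P \right)} = 4 - \frac{X}{2}$ ($C{\left(X,P \right)} = 2 + \frac{\left(-2\right) \left(X - 4\right)}{4} = 2 + \frac{\left(-2\right) \left(-4 + X\right)}{4} = 2 + \frac{8 - 2 X}{4} = 2 - \left(-2 + \frac{X}{2}\right) = 4 - \frac{X}{2}$)
$C{\left(H,u \right)} \left(-7\right) 12 = \left(4 - 0\right) \left(-7\right) 12 = \left(4 + 0\right) \left(-7\right) 12 = 4 \left(-7\right) 12 = \left(-28\right) 12 = -336$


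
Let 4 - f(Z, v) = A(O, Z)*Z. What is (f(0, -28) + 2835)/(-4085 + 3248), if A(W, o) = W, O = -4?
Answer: -2839/837 ≈ -3.3919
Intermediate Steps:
f(Z, v) = 4 + 4*Z (f(Z, v) = 4 - (-4)*Z = 4 + 4*Z)
(f(0, -28) + 2835)/(-4085 + 3248) = ((4 + 4*0) + 2835)/(-4085 + 3248) = ((4 + 0) + 2835)/(-837) = (4 + 2835)*(-1/837) = 2839*(-1/837) = -2839/837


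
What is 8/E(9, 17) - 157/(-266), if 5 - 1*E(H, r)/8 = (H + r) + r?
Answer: 75/133 ≈ 0.56391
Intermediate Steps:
E(H, r) = 40 - 16*r - 8*H (E(H, r) = 40 - 8*((H + r) + r) = 40 - 8*(H + 2*r) = 40 + (-16*r - 8*H) = 40 - 16*r - 8*H)
8/E(9, 17) - 157/(-266) = 8/(40 - 16*17 - 8*9) - 157/(-266) = 8/(40 - 272 - 72) - 157*(-1/266) = 8/(-304) + 157/266 = 8*(-1/304) + 157/266 = -1/38 + 157/266 = 75/133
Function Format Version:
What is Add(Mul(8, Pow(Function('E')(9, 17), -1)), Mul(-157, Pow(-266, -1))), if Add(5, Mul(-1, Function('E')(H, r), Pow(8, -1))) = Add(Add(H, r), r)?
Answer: Rational(75, 133) ≈ 0.56391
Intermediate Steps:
Function('E')(H, r) = Add(40, Mul(-16, r), Mul(-8, H)) (Function('E')(H, r) = Add(40, Mul(-8, Add(Add(H, r), r))) = Add(40, Mul(-8, Add(H, Mul(2, r)))) = Add(40, Add(Mul(-16, r), Mul(-8, H))) = Add(40, Mul(-16, r), Mul(-8, H)))
Add(Mul(8, Pow(Function('E')(9, 17), -1)), Mul(-157, Pow(-266, -1))) = Add(Mul(8, Pow(Add(40, Mul(-16, 17), Mul(-8, 9)), -1)), Mul(-157, Pow(-266, -1))) = Add(Mul(8, Pow(Add(40, -272, -72), -1)), Mul(-157, Rational(-1, 266))) = Add(Mul(8, Pow(-304, -1)), Rational(157, 266)) = Add(Mul(8, Rational(-1, 304)), Rational(157, 266)) = Add(Rational(-1, 38), Rational(157, 266)) = Rational(75, 133)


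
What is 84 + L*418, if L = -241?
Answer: -100654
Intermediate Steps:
84 + L*418 = 84 - 241*418 = 84 - 100738 = -100654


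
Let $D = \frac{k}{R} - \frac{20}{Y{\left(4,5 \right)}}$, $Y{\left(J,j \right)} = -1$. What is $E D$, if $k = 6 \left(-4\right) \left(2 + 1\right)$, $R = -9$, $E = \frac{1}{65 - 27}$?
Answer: $\frac{14}{19} \approx 0.73684$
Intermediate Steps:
$E = \frac{1}{38} \approx 0.026316$
$k = -72$ ($k = \left(-24\right) 3 = -72$)
$D = 28$ ($D = - \frac{72}{-9} - \frac{20}{-1} = \left(-72\right) \left(- \frac{1}{9}\right) - -20 = 8 + 20 = 28$)
$E D = \frac{1}{38} \cdot 28 = \frac{14}{19}$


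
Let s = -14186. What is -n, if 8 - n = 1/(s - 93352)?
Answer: -860305/107538 ≈ -8.0000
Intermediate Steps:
n = 860305/107538 (n = 8 - 1/(-14186 - 93352) = 8 - 1/(-107538) = 8 - 1*(-1/107538) = 8 + 1/107538 = 860305/107538 ≈ 8.0000)
-n = -1*860305/107538 = -860305/107538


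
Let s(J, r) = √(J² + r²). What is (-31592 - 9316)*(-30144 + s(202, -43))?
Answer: 1233130752 - 40908*√42653 ≈ 1.2247e+9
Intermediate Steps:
(-31592 - 9316)*(-30144 + s(202, -43)) = (-31592 - 9316)*(-30144 + √(202² + (-43)²)) = -40908*(-30144 + √(40804 + 1849)) = -40908*(-30144 + √42653) = 1233130752 - 40908*√42653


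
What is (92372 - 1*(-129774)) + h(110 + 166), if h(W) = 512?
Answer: 222658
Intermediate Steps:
(92372 - 1*(-129774)) + h(110 + 166) = (92372 - 1*(-129774)) + 512 = (92372 + 129774) + 512 = 222146 + 512 = 222658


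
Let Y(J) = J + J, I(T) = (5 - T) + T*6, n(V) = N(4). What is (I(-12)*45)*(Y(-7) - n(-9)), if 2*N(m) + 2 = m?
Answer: 37125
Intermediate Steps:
N(m) = -1 + m/2
n(V) = 1 (n(V) = -1 + (1/2)*4 = -1 + 2 = 1)
I(T) = 5 + 5*T (I(T) = (5 - T) + 6*T = 5 + 5*T)
Y(J) = 2*J
(I(-12)*45)*(Y(-7) - n(-9)) = ((5 + 5*(-12))*45)*(2*(-7) - 1*1) = ((5 - 60)*45)*(-14 - 1) = -55*45*(-15) = -2475*(-15) = 37125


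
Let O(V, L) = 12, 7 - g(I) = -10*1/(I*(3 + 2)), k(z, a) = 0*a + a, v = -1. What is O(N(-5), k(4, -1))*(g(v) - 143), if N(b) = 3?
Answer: -1656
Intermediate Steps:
k(z, a) = a (k(z, a) = 0 + a = a)
g(I) = 7 + 2/I (g(I) = 7 - (-10)/(I*(3 + 2)) = 7 - (-10)/(I*5) = 7 - (-10)/(5*I) = 7 - (-10)*1/(5*I) = 7 - (-2)/I = 7 + 2/I)
O(N(-5), k(4, -1))*(g(v) - 143) = 12*((7 + 2/(-1)) - 143) = 12*((7 + 2*(-1)) - 143) = 12*((7 - 2) - 143) = 12*(5 - 143) = 12*(-138) = -1656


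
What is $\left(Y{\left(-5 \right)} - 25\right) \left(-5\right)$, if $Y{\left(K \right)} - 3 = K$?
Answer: $135$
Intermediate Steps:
$Y{\left(K \right)} = 3 + K$
$\left(Y{\left(-5 \right)} - 25\right) \left(-5\right) = \left(\left(3 - 5\right) - 25\right) \left(-5\right) = \left(-2 + \left(-52 + 27\right)\right) \left(-5\right) = \left(-2 - 25\right) \left(-5\right) = \left(-27\right) \left(-5\right) = 135$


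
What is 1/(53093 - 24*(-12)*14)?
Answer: 1/57125 ≈ 1.7505e-5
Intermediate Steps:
1/(53093 - 24*(-12)*14) = 1/(53093 + 288*14) = 1/(53093 + 4032) = 1/57125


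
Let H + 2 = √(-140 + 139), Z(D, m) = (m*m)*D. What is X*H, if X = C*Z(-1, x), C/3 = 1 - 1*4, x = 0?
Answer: 0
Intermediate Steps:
Z(D, m) = D*m² (Z(D, m) = m²*D = D*m²)
C = -9 (C = 3*(1 - 1*4) = 3*(1 - 4) = 3*(-3) = -9)
X = 0 (X = -(-9)*0² = -(-9)*0 = -9*0 = 0)
H = -2 + I (H = -2 + √(-140 + 139) = -2 + √(-1) = -2 + I ≈ -2.0 + 1.0*I)
X*H = 0*(-2 + I) = 0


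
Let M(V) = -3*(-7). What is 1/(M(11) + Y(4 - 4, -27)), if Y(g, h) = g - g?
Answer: 1/21 ≈ 0.047619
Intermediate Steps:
Y(g, h) = 0
M(V) = 21
1/(M(11) + Y(4 - 4, -27)) = 1/(21 + 0) = 1/21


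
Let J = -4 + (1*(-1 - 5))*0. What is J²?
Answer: 16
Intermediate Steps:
J = -4 (J = -4 + (1*(-6))*0 = -4 - 6*0 = -4 + 0 = -4)
J² = (-4)² = 16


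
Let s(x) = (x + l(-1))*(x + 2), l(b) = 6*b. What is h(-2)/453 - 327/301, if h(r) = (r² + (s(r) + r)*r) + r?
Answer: -48775/45451 ≈ -1.0731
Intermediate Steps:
s(x) = (-6 + x)*(2 + x) (s(x) = (x + 6*(-1))*(x + 2) = (x - 6)*(2 + x) = (-6 + x)*(2 + x))
h(r) = r + r² + r*(-12 + r² - 3*r) (h(r) = (r² + ((-12 + r² - 4*r) + r)*r) + r = (r² + (-12 + r² - 3*r)*r) + r = (r² + r*(-12 + r² - 3*r)) + r = r + r² + r*(-12 + r² - 3*r))
h(-2)/453 - 327/301 = -2*(-11 + (-2)² - 2*(-2))/453 - 327/301 = -2*(-11 + 4 + 4)*(1/453) - 327*1/301 = -2*(-3)*(1/453) - 327/301 = 6*(1/453) - 327/301 = 2/151 - 327/301 = -48775/45451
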